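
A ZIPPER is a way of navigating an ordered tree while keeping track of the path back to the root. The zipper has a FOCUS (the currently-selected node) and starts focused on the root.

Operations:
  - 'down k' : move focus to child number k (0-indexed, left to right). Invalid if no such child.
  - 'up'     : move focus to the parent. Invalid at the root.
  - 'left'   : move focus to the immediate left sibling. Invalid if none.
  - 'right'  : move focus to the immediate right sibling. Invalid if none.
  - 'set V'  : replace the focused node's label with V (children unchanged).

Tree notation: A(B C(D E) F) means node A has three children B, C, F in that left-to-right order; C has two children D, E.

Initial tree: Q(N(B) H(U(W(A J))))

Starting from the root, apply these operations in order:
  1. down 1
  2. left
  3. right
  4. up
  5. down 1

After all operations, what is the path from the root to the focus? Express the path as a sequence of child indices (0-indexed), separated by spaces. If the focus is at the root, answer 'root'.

Answer: 1

Derivation:
Step 1 (down 1): focus=H path=1 depth=1 children=['U'] left=['N'] right=[] parent=Q
Step 2 (left): focus=N path=0 depth=1 children=['B'] left=[] right=['H'] parent=Q
Step 3 (right): focus=H path=1 depth=1 children=['U'] left=['N'] right=[] parent=Q
Step 4 (up): focus=Q path=root depth=0 children=['N', 'H'] (at root)
Step 5 (down 1): focus=H path=1 depth=1 children=['U'] left=['N'] right=[] parent=Q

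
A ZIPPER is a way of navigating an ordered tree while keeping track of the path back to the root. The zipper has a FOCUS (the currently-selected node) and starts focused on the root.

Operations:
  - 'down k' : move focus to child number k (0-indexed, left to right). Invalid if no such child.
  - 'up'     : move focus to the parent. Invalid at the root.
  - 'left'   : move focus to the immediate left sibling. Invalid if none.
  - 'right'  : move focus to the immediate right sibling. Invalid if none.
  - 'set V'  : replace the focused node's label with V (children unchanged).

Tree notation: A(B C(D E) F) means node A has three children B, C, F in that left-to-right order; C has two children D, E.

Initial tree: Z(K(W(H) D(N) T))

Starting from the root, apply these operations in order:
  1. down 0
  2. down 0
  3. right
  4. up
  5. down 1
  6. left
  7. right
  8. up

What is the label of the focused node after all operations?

Answer: K

Derivation:
Step 1 (down 0): focus=K path=0 depth=1 children=['W', 'D', 'T'] left=[] right=[] parent=Z
Step 2 (down 0): focus=W path=0/0 depth=2 children=['H'] left=[] right=['D', 'T'] parent=K
Step 3 (right): focus=D path=0/1 depth=2 children=['N'] left=['W'] right=['T'] parent=K
Step 4 (up): focus=K path=0 depth=1 children=['W', 'D', 'T'] left=[] right=[] parent=Z
Step 5 (down 1): focus=D path=0/1 depth=2 children=['N'] left=['W'] right=['T'] parent=K
Step 6 (left): focus=W path=0/0 depth=2 children=['H'] left=[] right=['D', 'T'] parent=K
Step 7 (right): focus=D path=0/1 depth=2 children=['N'] left=['W'] right=['T'] parent=K
Step 8 (up): focus=K path=0 depth=1 children=['W', 'D', 'T'] left=[] right=[] parent=Z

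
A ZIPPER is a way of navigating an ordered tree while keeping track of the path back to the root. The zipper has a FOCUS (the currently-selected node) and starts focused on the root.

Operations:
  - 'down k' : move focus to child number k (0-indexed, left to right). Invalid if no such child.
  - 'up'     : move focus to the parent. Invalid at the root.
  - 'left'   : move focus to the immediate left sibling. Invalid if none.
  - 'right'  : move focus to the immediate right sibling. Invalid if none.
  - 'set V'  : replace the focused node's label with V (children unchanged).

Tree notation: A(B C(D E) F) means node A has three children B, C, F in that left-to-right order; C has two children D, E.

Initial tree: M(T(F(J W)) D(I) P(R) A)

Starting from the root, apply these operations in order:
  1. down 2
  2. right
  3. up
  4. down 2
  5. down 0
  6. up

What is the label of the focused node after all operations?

Answer: P

Derivation:
Step 1 (down 2): focus=P path=2 depth=1 children=['R'] left=['T', 'D'] right=['A'] parent=M
Step 2 (right): focus=A path=3 depth=1 children=[] left=['T', 'D', 'P'] right=[] parent=M
Step 3 (up): focus=M path=root depth=0 children=['T', 'D', 'P', 'A'] (at root)
Step 4 (down 2): focus=P path=2 depth=1 children=['R'] left=['T', 'D'] right=['A'] parent=M
Step 5 (down 0): focus=R path=2/0 depth=2 children=[] left=[] right=[] parent=P
Step 6 (up): focus=P path=2 depth=1 children=['R'] left=['T', 'D'] right=['A'] parent=M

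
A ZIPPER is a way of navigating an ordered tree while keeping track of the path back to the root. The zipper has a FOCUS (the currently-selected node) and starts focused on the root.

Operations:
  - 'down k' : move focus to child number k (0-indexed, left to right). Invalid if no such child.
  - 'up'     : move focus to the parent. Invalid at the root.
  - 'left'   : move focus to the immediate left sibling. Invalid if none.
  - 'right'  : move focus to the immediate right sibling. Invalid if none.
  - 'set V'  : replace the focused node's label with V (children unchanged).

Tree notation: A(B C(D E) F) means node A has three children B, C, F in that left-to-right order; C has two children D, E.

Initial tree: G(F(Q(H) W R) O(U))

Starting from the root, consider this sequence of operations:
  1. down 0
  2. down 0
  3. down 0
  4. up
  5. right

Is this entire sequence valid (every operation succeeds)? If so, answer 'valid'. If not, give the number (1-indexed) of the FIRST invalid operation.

Answer: valid

Derivation:
Step 1 (down 0): focus=F path=0 depth=1 children=['Q', 'W', 'R'] left=[] right=['O'] parent=G
Step 2 (down 0): focus=Q path=0/0 depth=2 children=['H'] left=[] right=['W', 'R'] parent=F
Step 3 (down 0): focus=H path=0/0/0 depth=3 children=[] left=[] right=[] parent=Q
Step 4 (up): focus=Q path=0/0 depth=2 children=['H'] left=[] right=['W', 'R'] parent=F
Step 5 (right): focus=W path=0/1 depth=2 children=[] left=['Q'] right=['R'] parent=F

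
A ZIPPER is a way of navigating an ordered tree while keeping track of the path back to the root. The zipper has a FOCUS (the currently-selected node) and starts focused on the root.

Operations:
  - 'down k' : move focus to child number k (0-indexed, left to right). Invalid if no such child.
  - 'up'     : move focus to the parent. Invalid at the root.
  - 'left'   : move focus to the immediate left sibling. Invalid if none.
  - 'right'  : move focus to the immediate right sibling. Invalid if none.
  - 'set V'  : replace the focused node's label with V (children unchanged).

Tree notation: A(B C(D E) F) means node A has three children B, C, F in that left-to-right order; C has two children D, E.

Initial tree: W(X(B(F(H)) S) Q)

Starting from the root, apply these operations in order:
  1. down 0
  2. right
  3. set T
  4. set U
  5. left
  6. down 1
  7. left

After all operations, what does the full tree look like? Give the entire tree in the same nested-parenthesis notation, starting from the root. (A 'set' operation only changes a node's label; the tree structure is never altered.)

Answer: W(X(B(F(H)) S) U)

Derivation:
Step 1 (down 0): focus=X path=0 depth=1 children=['B', 'S'] left=[] right=['Q'] parent=W
Step 2 (right): focus=Q path=1 depth=1 children=[] left=['X'] right=[] parent=W
Step 3 (set T): focus=T path=1 depth=1 children=[] left=['X'] right=[] parent=W
Step 4 (set U): focus=U path=1 depth=1 children=[] left=['X'] right=[] parent=W
Step 5 (left): focus=X path=0 depth=1 children=['B', 'S'] left=[] right=['U'] parent=W
Step 6 (down 1): focus=S path=0/1 depth=2 children=[] left=['B'] right=[] parent=X
Step 7 (left): focus=B path=0/0 depth=2 children=['F'] left=[] right=['S'] parent=X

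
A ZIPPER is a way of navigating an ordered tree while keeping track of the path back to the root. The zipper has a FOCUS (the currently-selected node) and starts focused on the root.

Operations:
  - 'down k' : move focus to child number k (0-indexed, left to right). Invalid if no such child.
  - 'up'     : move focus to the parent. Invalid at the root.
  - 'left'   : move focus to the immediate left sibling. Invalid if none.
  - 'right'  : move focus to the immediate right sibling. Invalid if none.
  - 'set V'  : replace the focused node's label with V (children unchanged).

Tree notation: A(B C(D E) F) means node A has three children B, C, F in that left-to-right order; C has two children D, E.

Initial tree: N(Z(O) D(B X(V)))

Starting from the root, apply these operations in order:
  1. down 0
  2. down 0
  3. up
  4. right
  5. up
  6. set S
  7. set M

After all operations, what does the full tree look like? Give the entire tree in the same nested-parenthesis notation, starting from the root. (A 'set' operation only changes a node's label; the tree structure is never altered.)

Step 1 (down 0): focus=Z path=0 depth=1 children=['O'] left=[] right=['D'] parent=N
Step 2 (down 0): focus=O path=0/0 depth=2 children=[] left=[] right=[] parent=Z
Step 3 (up): focus=Z path=0 depth=1 children=['O'] left=[] right=['D'] parent=N
Step 4 (right): focus=D path=1 depth=1 children=['B', 'X'] left=['Z'] right=[] parent=N
Step 5 (up): focus=N path=root depth=0 children=['Z', 'D'] (at root)
Step 6 (set S): focus=S path=root depth=0 children=['Z', 'D'] (at root)
Step 7 (set M): focus=M path=root depth=0 children=['Z', 'D'] (at root)

Answer: M(Z(O) D(B X(V)))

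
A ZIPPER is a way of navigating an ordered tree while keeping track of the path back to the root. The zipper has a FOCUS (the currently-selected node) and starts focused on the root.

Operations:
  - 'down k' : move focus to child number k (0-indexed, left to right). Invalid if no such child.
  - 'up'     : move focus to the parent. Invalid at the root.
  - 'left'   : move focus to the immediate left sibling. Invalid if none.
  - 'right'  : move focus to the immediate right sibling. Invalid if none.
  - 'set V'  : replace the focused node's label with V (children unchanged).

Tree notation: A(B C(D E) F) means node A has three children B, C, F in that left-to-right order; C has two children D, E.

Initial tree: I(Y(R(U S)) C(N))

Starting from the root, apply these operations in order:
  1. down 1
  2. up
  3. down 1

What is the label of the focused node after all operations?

Answer: C

Derivation:
Step 1 (down 1): focus=C path=1 depth=1 children=['N'] left=['Y'] right=[] parent=I
Step 2 (up): focus=I path=root depth=0 children=['Y', 'C'] (at root)
Step 3 (down 1): focus=C path=1 depth=1 children=['N'] left=['Y'] right=[] parent=I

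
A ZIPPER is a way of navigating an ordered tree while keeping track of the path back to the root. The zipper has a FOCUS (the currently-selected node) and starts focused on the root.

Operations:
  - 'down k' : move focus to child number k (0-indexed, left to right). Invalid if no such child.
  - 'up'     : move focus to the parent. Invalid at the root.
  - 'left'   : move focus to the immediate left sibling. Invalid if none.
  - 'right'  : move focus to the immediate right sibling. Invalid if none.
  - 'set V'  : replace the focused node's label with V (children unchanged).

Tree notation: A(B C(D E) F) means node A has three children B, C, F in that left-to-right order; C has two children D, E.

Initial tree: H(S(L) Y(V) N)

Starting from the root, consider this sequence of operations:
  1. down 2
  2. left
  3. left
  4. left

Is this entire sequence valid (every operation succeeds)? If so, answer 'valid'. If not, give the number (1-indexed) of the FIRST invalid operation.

Answer: 4

Derivation:
Step 1 (down 2): focus=N path=2 depth=1 children=[] left=['S', 'Y'] right=[] parent=H
Step 2 (left): focus=Y path=1 depth=1 children=['V'] left=['S'] right=['N'] parent=H
Step 3 (left): focus=S path=0 depth=1 children=['L'] left=[] right=['Y', 'N'] parent=H
Step 4 (left): INVALID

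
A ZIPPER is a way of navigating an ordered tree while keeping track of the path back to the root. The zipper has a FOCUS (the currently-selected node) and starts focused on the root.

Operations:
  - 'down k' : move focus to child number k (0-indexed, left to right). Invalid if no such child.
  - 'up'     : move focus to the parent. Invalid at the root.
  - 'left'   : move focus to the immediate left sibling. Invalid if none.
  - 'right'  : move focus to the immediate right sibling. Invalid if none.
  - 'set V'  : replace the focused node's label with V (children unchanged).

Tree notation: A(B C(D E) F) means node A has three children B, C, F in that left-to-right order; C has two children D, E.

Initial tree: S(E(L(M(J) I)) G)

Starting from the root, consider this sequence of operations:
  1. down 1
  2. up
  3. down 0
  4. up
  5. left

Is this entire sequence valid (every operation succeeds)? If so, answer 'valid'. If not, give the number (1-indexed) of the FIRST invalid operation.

Answer: 5

Derivation:
Step 1 (down 1): focus=G path=1 depth=1 children=[] left=['E'] right=[] parent=S
Step 2 (up): focus=S path=root depth=0 children=['E', 'G'] (at root)
Step 3 (down 0): focus=E path=0 depth=1 children=['L'] left=[] right=['G'] parent=S
Step 4 (up): focus=S path=root depth=0 children=['E', 'G'] (at root)
Step 5 (left): INVALID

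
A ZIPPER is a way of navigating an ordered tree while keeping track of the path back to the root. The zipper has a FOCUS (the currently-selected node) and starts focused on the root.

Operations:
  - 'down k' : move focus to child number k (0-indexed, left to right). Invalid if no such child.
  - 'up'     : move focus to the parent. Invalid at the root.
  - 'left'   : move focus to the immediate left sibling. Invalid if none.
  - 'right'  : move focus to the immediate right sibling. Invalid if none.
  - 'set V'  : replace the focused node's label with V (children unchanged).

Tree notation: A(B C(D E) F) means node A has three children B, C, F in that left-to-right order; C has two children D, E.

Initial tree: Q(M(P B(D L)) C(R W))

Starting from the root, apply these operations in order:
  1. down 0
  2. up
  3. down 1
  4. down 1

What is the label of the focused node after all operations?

Answer: W

Derivation:
Step 1 (down 0): focus=M path=0 depth=1 children=['P', 'B'] left=[] right=['C'] parent=Q
Step 2 (up): focus=Q path=root depth=0 children=['M', 'C'] (at root)
Step 3 (down 1): focus=C path=1 depth=1 children=['R', 'W'] left=['M'] right=[] parent=Q
Step 4 (down 1): focus=W path=1/1 depth=2 children=[] left=['R'] right=[] parent=C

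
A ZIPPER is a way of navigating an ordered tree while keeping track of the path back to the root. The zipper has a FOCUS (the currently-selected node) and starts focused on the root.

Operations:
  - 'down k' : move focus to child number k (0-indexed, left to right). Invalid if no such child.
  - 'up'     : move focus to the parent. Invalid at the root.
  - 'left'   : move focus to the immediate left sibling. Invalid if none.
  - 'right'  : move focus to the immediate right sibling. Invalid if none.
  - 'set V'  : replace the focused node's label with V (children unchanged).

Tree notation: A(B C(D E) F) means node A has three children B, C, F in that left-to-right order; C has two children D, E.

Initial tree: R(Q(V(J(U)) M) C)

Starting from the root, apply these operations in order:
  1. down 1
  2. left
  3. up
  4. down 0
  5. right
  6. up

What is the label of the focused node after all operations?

Step 1 (down 1): focus=C path=1 depth=1 children=[] left=['Q'] right=[] parent=R
Step 2 (left): focus=Q path=0 depth=1 children=['V', 'M'] left=[] right=['C'] parent=R
Step 3 (up): focus=R path=root depth=0 children=['Q', 'C'] (at root)
Step 4 (down 0): focus=Q path=0 depth=1 children=['V', 'M'] left=[] right=['C'] parent=R
Step 5 (right): focus=C path=1 depth=1 children=[] left=['Q'] right=[] parent=R
Step 6 (up): focus=R path=root depth=0 children=['Q', 'C'] (at root)

Answer: R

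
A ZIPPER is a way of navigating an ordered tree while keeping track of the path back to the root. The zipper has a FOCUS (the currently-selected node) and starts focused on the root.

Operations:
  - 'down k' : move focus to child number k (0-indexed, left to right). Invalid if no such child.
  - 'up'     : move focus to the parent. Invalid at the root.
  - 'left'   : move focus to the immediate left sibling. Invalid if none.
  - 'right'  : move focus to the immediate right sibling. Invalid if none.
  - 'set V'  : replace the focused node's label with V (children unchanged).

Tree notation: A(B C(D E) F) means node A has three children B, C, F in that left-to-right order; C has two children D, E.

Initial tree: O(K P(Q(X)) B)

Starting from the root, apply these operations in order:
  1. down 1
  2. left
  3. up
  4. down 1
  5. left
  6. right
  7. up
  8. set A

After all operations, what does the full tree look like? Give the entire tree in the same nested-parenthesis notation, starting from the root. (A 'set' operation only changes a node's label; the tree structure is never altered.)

Step 1 (down 1): focus=P path=1 depth=1 children=['Q'] left=['K'] right=['B'] parent=O
Step 2 (left): focus=K path=0 depth=1 children=[] left=[] right=['P', 'B'] parent=O
Step 3 (up): focus=O path=root depth=0 children=['K', 'P', 'B'] (at root)
Step 4 (down 1): focus=P path=1 depth=1 children=['Q'] left=['K'] right=['B'] parent=O
Step 5 (left): focus=K path=0 depth=1 children=[] left=[] right=['P', 'B'] parent=O
Step 6 (right): focus=P path=1 depth=1 children=['Q'] left=['K'] right=['B'] parent=O
Step 7 (up): focus=O path=root depth=0 children=['K', 'P', 'B'] (at root)
Step 8 (set A): focus=A path=root depth=0 children=['K', 'P', 'B'] (at root)

Answer: A(K P(Q(X)) B)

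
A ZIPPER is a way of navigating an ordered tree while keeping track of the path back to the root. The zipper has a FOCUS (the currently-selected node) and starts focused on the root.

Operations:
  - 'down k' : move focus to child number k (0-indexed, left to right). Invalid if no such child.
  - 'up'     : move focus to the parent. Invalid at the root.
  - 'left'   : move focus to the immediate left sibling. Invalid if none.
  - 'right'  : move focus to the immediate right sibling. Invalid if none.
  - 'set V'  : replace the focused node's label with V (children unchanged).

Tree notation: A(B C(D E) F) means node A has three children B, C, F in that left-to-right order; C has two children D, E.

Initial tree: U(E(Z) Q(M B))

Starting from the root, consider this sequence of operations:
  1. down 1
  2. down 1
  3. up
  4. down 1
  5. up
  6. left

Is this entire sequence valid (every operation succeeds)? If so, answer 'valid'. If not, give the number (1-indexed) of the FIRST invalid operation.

Answer: valid

Derivation:
Step 1 (down 1): focus=Q path=1 depth=1 children=['M', 'B'] left=['E'] right=[] parent=U
Step 2 (down 1): focus=B path=1/1 depth=2 children=[] left=['M'] right=[] parent=Q
Step 3 (up): focus=Q path=1 depth=1 children=['M', 'B'] left=['E'] right=[] parent=U
Step 4 (down 1): focus=B path=1/1 depth=2 children=[] left=['M'] right=[] parent=Q
Step 5 (up): focus=Q path=1 depth=1 children=['M', 'B'] left=['E'] right=[] parent=U
Step 6 (left): focus=E path=0 depth=1 children=['Z'] left=[] right=['Q'] parent=U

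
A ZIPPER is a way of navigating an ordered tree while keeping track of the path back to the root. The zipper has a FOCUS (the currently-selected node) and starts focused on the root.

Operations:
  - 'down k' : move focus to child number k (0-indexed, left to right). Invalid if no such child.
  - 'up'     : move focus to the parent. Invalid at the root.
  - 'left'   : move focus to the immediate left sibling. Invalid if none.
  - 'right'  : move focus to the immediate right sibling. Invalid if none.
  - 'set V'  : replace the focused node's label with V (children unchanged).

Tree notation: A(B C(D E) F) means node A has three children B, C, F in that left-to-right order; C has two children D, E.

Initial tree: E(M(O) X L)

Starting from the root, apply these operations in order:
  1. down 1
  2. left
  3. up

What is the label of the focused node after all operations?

Step 1 (down 1): focus=X path=1 depth=1 children=[] left=['M'] right=['L'] parent=E
Step 2 (left): focus=M path=0 depth=1 children=['O'] left=[] right=['X', 'L'] parent=E
Step 3 (up): focus=E path=root depth=0 children=['M', 'X', 'L'] (at root)

Answer: E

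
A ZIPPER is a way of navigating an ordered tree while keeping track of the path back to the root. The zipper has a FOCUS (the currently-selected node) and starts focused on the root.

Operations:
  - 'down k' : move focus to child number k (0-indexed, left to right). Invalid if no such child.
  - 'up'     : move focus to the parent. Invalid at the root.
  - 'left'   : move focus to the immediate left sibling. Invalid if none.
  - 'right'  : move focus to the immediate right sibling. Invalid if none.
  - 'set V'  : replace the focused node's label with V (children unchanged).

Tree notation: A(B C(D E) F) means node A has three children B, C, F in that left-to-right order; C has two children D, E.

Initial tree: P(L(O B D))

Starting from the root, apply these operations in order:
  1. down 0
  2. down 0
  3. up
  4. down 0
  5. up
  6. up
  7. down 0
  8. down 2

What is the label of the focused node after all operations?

Step 1 (down 0): focus=L path=0 depth=1 children=['O', 'B', 'D'] left=[] right=[] parent=P
Step 2 (down 0): focus=O path=0/0 depth=2 children=[] left=[] right=['B', 'D'] parent=L
Step 3 (up): focus=L path=0 depth=1 children=['O', 'B', 'D'] left=[] right=[] parent=P
Step 4 (down 0): focus=O path=0/0 depth=2 children=[] left=[] right=['B', 'D'] parent=L
Step 5 (up): focus=L path=0 depth=1 children=['O', 'B', 'D'] left=[] right=[] parent=P
Step 6 (up): focus=P path=root depth=0 children=['L'] (at root)
Step 7 (down 0): focus=L path=0 depth=1 children=['O', 'B', 'D'] left=[] right=[] parent=P
Step 8 (down 2): focus=D path=0/2 depth=2 children=[] left=['O', 'B'] right=[] parent=L

Answer: D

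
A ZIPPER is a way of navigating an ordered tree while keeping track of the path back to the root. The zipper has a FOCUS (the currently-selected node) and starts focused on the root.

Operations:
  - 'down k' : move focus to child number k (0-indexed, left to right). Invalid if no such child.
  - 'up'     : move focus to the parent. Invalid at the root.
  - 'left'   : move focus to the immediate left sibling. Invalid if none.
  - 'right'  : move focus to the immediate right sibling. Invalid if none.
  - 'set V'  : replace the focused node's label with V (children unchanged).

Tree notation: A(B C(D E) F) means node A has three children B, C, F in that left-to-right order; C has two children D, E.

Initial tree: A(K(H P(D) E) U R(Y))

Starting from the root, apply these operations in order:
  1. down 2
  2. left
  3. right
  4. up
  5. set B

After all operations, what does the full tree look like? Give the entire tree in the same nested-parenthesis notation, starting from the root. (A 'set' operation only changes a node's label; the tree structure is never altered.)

Step 1 (down 2): focus=R path=2 depth=1 children=['Y'] left=['K', 'U'] right=[] parent=A
Step 2 (left): focus=U path=1 depth=1 children=[] left=['K'] right=['R'] parent=A
Step 3 (right): focus=R path=2 depth=1 children=['Y'] left=['K', 'U'] right=[] parent=A
Step 4 (up): focus=A path=root depth=0 children=['K', 'U', 'R'] (at root)
Step 5 (set B): focus=B path=root depth=0 children=['K', 'U', 'R'] (at root)

Answer: B(K(H P(D) E) U R(Y))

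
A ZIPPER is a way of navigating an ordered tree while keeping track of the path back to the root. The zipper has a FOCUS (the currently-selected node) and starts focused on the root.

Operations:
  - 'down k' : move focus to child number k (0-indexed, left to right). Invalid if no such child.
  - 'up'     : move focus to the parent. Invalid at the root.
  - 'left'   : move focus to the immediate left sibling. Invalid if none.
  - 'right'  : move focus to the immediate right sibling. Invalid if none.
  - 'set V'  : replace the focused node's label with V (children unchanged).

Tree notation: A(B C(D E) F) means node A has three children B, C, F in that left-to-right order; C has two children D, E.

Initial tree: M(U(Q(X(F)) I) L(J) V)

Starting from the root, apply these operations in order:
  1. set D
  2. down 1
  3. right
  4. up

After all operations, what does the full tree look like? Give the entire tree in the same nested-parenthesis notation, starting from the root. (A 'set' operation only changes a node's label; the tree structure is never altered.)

Answer: D(U(Q(X(F)) I) L(J) V)

Derivation:
Step 1 (set D): focus=D path=root depth=0 children=['U', 'L', 'V'] (at root)
Step 2 (down 1): focus=L path=1 depth=1 children=['J'] left=['U'] right=['V'] parent=D
Step 3 (right): focus=V path=2 depth=1 children=[] left=['U', 'L'] right=[] parent=D
Step 4 (up): focus=D path=root depth=0 children=['U', 'L', 'V'] (at root)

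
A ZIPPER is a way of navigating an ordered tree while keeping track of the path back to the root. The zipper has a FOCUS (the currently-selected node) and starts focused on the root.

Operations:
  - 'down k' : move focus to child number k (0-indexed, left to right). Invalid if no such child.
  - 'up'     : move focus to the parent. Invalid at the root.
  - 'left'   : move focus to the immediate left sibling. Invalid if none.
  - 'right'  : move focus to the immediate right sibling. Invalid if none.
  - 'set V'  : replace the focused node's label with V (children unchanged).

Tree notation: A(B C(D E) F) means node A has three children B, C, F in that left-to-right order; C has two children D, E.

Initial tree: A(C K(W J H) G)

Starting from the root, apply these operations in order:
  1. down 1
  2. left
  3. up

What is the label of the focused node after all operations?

Answer: A

Derivation:
Step 1 (down 1): focus=K path=1 depth=1 children=['W', 'J', 'H'] left=['C'] right=['G'] parent=A
Step 2 (left): focus=C path=0 depth=1 children=[] left=[] right=['K', 'G'] parent=A
Step 3 (up): focus=A path=root depth=0 children=['C', 'K', 'G'] (at root)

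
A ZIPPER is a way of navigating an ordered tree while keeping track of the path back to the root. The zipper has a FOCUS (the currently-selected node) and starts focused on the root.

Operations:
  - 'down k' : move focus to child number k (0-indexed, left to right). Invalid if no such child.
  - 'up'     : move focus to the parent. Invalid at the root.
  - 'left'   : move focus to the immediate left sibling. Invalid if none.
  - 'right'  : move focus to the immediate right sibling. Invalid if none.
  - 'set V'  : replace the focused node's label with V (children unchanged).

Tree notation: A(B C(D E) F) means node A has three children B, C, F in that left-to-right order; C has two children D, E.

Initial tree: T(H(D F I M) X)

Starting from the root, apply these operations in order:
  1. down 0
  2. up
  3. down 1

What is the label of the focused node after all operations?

Answer: X

Derivation:
Step 1 (down 0): focus=H path=0 depth=1 children=['D', 'F', 'I', 'M'] left=[] right=['X'] parent=T
Step 2 (up): focus=T path=root depth=0 children=['H', 'X'] (at root)
Step 3 (down 1): focus=X path=1 depth=1 children=[] left=['H'] right=[] parent=T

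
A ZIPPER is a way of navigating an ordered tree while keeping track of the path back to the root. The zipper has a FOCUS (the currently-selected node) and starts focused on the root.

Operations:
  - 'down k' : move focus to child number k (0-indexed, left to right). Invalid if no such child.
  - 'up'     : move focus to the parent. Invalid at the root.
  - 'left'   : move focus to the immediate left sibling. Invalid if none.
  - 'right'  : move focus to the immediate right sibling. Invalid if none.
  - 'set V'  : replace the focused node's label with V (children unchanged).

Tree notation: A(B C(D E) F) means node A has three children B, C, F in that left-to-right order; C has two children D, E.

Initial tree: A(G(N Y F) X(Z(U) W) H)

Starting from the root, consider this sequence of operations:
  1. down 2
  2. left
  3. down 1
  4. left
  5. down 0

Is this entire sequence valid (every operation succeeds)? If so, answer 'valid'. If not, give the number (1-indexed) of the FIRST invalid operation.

Step 1 (down 2): focus=H path=2 depth=1 children=[] left=['G', 'X'] right=[] parent=A
Step 2 (left): focus=X path=1 depth=1 children=['Z', 'W'] left=['G'] right=['H'] parent=A
Step 3 (down 1): focus=W path=1/1 depth=2 children=[] left=['Z'] right=[] parent=X
Step 4 (left): focus=Z path=1/0 depth=2 children=['U'] left=[] right=['W'] parent=X
Step 5 (down 0): focus=U path=1/0/0 depth=3 children=[] left=[] right=[] parent=Z

Answer: valid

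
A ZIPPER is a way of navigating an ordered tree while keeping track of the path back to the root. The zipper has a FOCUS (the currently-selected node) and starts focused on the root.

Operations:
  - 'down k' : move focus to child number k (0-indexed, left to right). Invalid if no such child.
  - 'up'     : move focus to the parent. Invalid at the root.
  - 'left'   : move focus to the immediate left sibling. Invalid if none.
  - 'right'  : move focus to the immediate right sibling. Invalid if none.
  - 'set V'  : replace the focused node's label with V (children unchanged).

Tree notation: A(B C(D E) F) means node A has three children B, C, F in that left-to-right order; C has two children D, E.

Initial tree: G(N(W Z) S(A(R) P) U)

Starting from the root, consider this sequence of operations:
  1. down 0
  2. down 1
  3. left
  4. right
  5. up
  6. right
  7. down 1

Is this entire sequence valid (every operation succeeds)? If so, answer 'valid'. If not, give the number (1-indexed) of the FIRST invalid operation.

Answer: valid

Derivation:
Step 1 (down 0): focus=N path=0 depth=1 children=['W', 'Z'] left=[] right=['S', 'U'] parent=G
Step 2 (down 1): focus=Z path=0/1 depth=2 children=[] left=['W'] right=[] parent=N
Step 3 (left): focus=W path=0/0 depth=2 children=[] left=[] right=['Z'] parent=N
Step 4 (right): focus=Z path=0/1 depth=2 children=[] left=['W'] right=[] parent=N
Step 5 (up): focus=N path=0 depth=1 children=['W', 'Z'] left=[] right=['S', 'U'] parent=G
Step 6 (right): focus=S path=1 depth=1 children=['A', 'P'] left=['N'] right=['U'] parent=G
Step 7 (down 1): focus=P path=1/1 depth=2 children=[] left=['A'] right=[] parent=S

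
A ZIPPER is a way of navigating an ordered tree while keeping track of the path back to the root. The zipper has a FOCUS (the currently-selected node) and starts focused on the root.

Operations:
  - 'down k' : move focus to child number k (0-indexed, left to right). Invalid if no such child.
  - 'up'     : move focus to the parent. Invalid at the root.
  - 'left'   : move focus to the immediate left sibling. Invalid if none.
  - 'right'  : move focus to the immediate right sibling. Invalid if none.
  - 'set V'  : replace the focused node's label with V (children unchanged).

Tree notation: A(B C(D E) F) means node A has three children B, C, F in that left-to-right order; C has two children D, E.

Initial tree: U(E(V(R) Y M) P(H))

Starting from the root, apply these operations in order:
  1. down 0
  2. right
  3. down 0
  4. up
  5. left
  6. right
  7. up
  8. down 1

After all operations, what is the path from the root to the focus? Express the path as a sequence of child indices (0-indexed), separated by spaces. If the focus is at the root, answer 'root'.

Answer: 1

Derivation:
Step 1 (down 0): focus=E path=0 depth=1 children=['V', 'Y', 'M'] left=[] right=['P'] parent=U
Step 2 (right): focus=P path=1 depth=1 children=['H'] left=['E'] right=[] parent=U
Step 3 (down 0): focus=H path=1/0 depth=2 children=[] left=[] right=[] parent=P
Step 4 (up): focus=P path=1 depth=1 children=['H'] left=['E'] right=[] parent=U
Step 5 (left): focus=E path=0 depth=1 children=['V', 'Y', 'M'] left=[] right=['P'] parent=U
Step 6 (right): focus=P path=1 depth=1 children=['H'] left=['E'] right=[] parent=U
Step 7 (up): focus=U path=root depth=0 children=['E', 'P'] (at root)
Step 8 (down 1): focus=P path=1 depth=1 children=['H'] left=['E'] right=[] parent=U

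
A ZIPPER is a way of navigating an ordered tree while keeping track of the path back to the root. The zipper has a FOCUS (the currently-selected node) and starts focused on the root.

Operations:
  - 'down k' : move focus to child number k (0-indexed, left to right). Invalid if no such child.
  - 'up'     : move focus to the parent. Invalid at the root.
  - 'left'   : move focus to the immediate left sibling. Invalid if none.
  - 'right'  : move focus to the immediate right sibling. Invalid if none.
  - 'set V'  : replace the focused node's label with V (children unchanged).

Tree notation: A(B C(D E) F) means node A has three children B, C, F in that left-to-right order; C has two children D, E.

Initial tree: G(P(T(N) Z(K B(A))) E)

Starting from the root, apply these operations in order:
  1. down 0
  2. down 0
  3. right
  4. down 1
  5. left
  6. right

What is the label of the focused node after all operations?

Answer: B

Derivation:
Step 1 (down 0): focus=P path=0 depth=1 children=['T', 'Z'] left=[] right=['E'] parent=G
Step 2 (down 0): focus=T path=0/0 depth=2 children=['N'] left=[] right=['Z'] parent=P
Step 3 (right): focus=Z path=0/1 depth=2 children=['K', 'B'] left=['T'] right=[] parent=P
Step 4 (down 1): focus=B path=0/1/1 depth=3 children=['A'] left=['K'] right=[] parent=Z
Step 5 (left): focus=K path=0/1/0 depth=3 children=[] left=[] right=['B'] parent=Z
Step 6 (right): focus=B path=0/1/1 depth=3 children=['A'] left=['K'] right=[] parent=Z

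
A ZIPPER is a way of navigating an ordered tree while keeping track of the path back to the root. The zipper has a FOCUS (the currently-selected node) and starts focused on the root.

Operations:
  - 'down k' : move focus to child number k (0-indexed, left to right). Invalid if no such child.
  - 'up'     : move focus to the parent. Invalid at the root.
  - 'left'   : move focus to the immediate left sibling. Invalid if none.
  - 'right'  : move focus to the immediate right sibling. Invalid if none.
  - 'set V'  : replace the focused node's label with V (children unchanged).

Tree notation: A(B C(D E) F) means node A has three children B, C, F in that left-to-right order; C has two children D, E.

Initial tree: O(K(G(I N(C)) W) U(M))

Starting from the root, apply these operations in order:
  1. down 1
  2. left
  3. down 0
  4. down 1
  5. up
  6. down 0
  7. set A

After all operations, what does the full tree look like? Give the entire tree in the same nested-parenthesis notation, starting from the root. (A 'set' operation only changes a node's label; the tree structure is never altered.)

Answer: O(K(G(A N(C)) W) U(M))

Derivation:
Step 1 (down 1): focus=U path=1 depth=1 children=['M'] left=['K'] right=[] parent=O
Step 2 (left): focus=K path=0 depth=1 children=['G', 'W'] left=[] right=['U'] parent=O
Step 3 (down 0): focus=G path=0/0 depth=2 children=['I', 'N'] left=[] right=['W'] parent=K
Step 4 (down 1): focus=N path=0/0/1 depth=3 children=['C'] left=['I'] right=[] parent=G
Step 5 (up): focus=G path=0/0 depth=2 children=['I', 'N'] left=[] right=['W'] parent=K
Step 6 (down 0): focus=I path=0/0/0 depth=3 children=[] left=[] right=['N'] parent=G
Step 7 (set A): focus=A path=0/0/0 depth=3 children=[] left=[] right=['N'] parent=G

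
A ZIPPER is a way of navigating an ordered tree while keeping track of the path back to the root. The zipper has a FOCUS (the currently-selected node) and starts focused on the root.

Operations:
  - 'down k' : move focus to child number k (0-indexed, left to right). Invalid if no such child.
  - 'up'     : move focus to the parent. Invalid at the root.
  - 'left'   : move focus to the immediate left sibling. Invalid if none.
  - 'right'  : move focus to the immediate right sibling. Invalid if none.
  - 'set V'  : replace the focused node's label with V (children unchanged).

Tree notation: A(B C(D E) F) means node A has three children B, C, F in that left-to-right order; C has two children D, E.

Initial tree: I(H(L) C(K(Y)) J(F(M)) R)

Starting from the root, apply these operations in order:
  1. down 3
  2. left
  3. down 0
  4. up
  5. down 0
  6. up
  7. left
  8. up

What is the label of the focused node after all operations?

Step 1 (down 3): focus=R path=3 depth=1 children=[] left=['H', 'C', 'J'] right=[] parent=I
Step 2 (left): focus=J path=2 depth=1 children=['F'] left=['H', 'C'] right=['R'] parent=I
Step 3 (down 0): focus=F path=2/0 depth=2 children=['M'] left=[] right=[] parent=J
Step 4 (up): focus=J path=2 depth=1 children=['F'] left=['H', 'C'] right=['R'] parent=I
Step 5 (down 0): focus=F path=2/0 depth=2 children=['M'] left=[] right=[] parent=J
Step 6 (up): focus=J path=2 depth=1 children=['F'] left=['H', 'C'] right=['R'] parent=I
Step 7 (left): focus=C path=1 depth=1 children=['K'] left=['H'] right=['J', 'R'] parent=I
Step 8 (up): focus=I path=root depth=0 children=['H', 'C', 'J', 'R'] (at root)

Answer: I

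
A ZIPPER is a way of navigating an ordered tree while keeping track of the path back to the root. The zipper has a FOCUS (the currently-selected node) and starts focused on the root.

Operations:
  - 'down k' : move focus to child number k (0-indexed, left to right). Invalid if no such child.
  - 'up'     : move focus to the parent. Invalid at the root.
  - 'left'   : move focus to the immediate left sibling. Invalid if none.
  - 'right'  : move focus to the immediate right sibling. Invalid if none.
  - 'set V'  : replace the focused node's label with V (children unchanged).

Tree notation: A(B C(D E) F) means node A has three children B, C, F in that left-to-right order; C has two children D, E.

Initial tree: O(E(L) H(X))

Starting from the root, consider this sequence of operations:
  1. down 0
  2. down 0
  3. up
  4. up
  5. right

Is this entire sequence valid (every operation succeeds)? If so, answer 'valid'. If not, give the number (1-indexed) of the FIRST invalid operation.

Answer: 5

Derivation:
Step 1 (down 0): focus=E path=0 depth=1 children=['L'] left=[] right=['H'] parent=O
Step 2 (down 0): focus=L path=0/0 depth=2 children=[] left=[] right=[] parent=E
Step 3 (up): focus=E path=0 depth=1 children=['L'] left=[] right=['H'] parent=O
Step 4 (up): focus=O path=root depth=0 children=['E', 'H'] (at root)
Step 5 (right): INVALID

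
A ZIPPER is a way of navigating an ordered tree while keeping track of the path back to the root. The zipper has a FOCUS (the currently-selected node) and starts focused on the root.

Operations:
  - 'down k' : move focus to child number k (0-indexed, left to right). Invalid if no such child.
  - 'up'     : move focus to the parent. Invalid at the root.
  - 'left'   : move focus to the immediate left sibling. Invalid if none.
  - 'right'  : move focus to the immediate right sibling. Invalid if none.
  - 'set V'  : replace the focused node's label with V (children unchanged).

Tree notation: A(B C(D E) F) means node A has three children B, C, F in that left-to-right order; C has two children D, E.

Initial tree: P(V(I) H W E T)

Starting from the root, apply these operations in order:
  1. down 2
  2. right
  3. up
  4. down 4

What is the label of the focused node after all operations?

Answer: T

Derivation:
Step 1 (down 2): focus=W path=2 depth=1 children=[] left=['V', 'H'] right=['E', 'T'] parent=P
Step 2 (right): focus=E path=3 depth=1 children=[] left=['V', 'H', 'W'] right=['T'] parent=P
Step 3 (up): focus=P path=root depth=0 children=['V', 'H', 'W', 'E', 'T'] (at root)
Step 4 (down 4): focus=T path=4 depth=1 children=[] left=['V', 'H', 'W', 'E'] right=[] parent=P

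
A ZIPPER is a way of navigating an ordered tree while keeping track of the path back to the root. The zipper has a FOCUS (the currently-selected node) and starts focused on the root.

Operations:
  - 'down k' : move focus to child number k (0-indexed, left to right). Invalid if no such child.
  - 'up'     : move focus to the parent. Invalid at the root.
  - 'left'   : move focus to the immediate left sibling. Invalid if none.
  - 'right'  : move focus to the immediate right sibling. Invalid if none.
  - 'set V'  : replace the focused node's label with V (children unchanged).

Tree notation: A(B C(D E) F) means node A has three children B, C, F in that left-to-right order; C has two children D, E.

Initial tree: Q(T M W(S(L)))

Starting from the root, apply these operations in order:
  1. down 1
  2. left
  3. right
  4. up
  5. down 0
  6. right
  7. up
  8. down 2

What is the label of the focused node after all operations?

Answer: W

Derivation:
Step 1 (down 1): focus=M path=1 depth=1 children=[] left=['T'] right=['W'] parent=Q
Step 2 (left): focus=T path=0 depth=1 children=[] left=[] right=['M', 'W'] parent=Q
Step 3 (right): focus=M path=1 depth=1 children=[] left=['T'] right=['W'] parent=Q
Step 4 (up): focus=Q path=root depth=0 children=['T', 'M', 'W'] (at root)
Step 5 (down 0): focus=T path=0 depth=1 children=[] left=[] right=['M', 'W'] parent=Q
Step 6 (right): focus=M path=1 depth=1 children=[] left=['T'] right=['W'] parent=Q
Step 7 (up): focus=Q path=root depth=0 children=['T', 'M', 'W'] (at root)
Step 8 (down 2): focus=W path=2 depth=1 children=['S'] left=['T', 'M'] right=[] parent=Q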